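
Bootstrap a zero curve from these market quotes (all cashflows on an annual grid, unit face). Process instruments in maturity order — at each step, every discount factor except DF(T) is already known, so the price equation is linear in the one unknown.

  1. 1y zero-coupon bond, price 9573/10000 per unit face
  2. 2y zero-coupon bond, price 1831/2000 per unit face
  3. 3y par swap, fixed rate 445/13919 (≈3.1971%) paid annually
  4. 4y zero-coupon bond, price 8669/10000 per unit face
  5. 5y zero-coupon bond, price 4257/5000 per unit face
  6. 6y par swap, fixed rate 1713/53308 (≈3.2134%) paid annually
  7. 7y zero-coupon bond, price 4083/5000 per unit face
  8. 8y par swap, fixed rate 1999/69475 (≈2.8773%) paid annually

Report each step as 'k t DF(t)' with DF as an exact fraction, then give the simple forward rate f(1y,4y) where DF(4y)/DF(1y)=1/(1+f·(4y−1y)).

1 1 9573/10000
2 2 1831/2000
3 3 911/1000
4 4 8669/10000
5 5 4257/5000
6 6 8287/10000
7 7 4083/5000
8 8 8001/10000
f(1y,4y) = ((9573/10000)/(8669/10000) − 1)/(3) = 904/26007 ≈ 3.4760%

step 1 [1y] zero: DF = P = 9573/10000 ≈ 0.957300
step 2 [2y] zero: DF = P = 1831/2000 ≈ 0.915500
step 3 [3y] swap r/1=445/13919: DF=(1 − 445/13919·(0.957300+0.915500))/(1+445/13919) = 911/1000 ≈ 0.911000
step 4 [4y] zero: DF = P = 8669/10000 ≈ 0.866900
step 5 [5y] zero: DF = P = 4257/5000 ≈ 0.851400
step 6 [6y] swap r/1=1713/53308: DF=(1 − 1713/53308·(0.957300+0.915500+0.911000+0.866900+0.851400))/(1+1713/53308) = 8287/10000 ≈ 0.828700
step 7 [7y] zero: DF = P = 4083/5000 ≈ 0.816600
step 8 [8y] swap r/1=1999/69475: DF=(1 − 1999/69475·(0.957300+0.915500+0.911000+0.866900+0.851400+0.828700+0.816600))/(1+1999/69475) = 8001/10000 ≈ 0.800100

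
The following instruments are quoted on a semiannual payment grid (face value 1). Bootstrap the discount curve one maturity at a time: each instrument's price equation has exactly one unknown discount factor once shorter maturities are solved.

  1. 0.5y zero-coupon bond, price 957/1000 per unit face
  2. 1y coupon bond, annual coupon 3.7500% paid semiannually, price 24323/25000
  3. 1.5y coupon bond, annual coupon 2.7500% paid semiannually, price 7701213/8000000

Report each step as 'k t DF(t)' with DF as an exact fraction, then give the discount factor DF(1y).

step 1 [0.5y] zero: DF = P = 957/1000 ≈ 0.957000
step 2 [1y] bond c/2=3/160: DF=(24323/25000 − 3/160·(0.957000))/(1+3/160) = 4687/5000 ≈ 0.937400
step 3 [1.5y] bond c/2=11/800: DF=(7701213/8000000 − 11/800·(0.957000+0.937400))/(1+11/800) = 9239/10000 ≈ 0.923900

1 1/2 957/1000
2 1 4687/5000
3 3/2 9239/10000
DF(1y) = 4687/5000 ≈ 0.937400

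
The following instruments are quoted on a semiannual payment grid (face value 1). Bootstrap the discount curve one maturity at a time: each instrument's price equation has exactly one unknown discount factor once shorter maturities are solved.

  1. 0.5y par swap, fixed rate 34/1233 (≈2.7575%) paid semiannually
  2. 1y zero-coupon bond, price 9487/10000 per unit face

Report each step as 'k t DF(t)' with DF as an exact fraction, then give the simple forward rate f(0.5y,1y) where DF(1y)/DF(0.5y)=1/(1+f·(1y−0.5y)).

step 1 [0.5y] swap r/2=17/1233: DF=(1 − 17/1233·(0))/(1+17/1233) = 1233/1250 ≈ 0.986400
step 2 [1y] zero: DF = P = 9487/10000 ≈ 0.948700

1 1/2 1233/1250
2 1 9487/10000
f(0.5y,1y) = ((1233/1250)/(9487/10000) − 1)/(1/2) = 754/9487 ≈ 7.9477%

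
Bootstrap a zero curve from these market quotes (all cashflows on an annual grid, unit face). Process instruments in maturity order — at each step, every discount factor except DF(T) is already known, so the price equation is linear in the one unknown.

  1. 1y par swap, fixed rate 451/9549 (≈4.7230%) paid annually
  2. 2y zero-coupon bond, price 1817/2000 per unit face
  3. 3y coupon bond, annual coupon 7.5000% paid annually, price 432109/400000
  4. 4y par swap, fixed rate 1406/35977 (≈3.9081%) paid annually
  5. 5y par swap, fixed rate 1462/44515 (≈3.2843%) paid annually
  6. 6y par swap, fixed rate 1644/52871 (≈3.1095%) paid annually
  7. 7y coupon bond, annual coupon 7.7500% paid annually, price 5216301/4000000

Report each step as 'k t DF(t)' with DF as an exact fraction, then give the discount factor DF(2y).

step 1 [1y] swap r/1=451/9549: DF=(1 − 451/9549·(0))/(1+451/9549) = 9549/10000 ≈ 0.954900
step 2 [2y] zero: DF = P = 1817/2000 ≈ 0.908500
step 3 [3y] bond c/1=3/40: DF=(432109/400000 − 3/40·(0.954900+0.908500))/(1+3/40) = 8749/10000 ≈ 0.874900
step 4 [4y] swap r/1=1406/35977: DF=(1 − 1406/35977·(0.954900+0.908500+0.874900))/(1+1406/35977) = 4297/5000 ≈ 0.859400
step 5 [5y] swap r/1=1462/44515: DF=(1 − 1462/44515·(0.954900+0.908500+0.874900+0.859400))/(1+1462/44515) = 4269/5000 ≈ 0.853800
step 6 [6y] swap r/1=1644/52871: DF=(1 − 1644/52871·(0.954900+0.908500+0.874900+0.859400+0.853800))/(1+1644/52871) = 2089/2500 ≈ 0.835600
step 7 [7y] bond c/1=31/400: DF=(5216301/4000000 − 31/400·(0.954900+0.908500+0.874900+0.859400+0.853800+0.835600))/(1+31/400) = 83/100 ≈ 0.830000

1 1 9549/10000
2 2 1817/2000
3 3 8749/10000
4 4 4297/5000
5 5 4269/5000
6 6 2089/2500
7 7 83/100
DF(2y) = 1817/2000 ≈ 0.908500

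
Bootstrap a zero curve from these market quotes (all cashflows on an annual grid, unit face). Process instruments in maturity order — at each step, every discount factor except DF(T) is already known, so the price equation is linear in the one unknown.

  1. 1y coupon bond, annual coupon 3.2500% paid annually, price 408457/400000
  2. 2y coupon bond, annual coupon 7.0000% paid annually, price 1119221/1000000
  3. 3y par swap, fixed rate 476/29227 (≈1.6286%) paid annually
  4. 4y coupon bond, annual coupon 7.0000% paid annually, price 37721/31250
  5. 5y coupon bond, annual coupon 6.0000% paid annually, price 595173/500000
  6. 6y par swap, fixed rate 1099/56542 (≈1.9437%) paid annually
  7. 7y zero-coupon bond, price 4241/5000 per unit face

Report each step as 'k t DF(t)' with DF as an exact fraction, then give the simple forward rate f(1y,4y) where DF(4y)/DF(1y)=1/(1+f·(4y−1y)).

step 1 [1y] bond c/1=13/400: DF=(408457/400000 − 13/400·(0))/(1+13/400) = 989/1000 ≈ 0.989000
step 2 [2y] bond c/1=7/100: DF=(1119221/1000000 − 7/100·(0.989000))/(1+7/100) = 9813/10000 ≈ 0.981300
step 3 [3y] swap r/1=476/29227: DF=(1 − 476/29227·(0.989000+0.981300))/(1+476/29227) = 2381/2500 ≈ 0.952400
step 4 [4y] bond c/1=7/100: DF=(37721/31250 − 7/100·(0.989000+0.981300+0.952400))/(1+7/100) = 9369/10000 ≈ 0.936900
step 5 [5y] bond c/1=3/50: DF=(595173/500000 − 3/50·(0.989000+0.981300+0.952400+0.936900))/(1+3/50) = 1809/2000 ≈ 0.904500
step 6 [6y] swap r/1=1099/56542: DF=(1 − 1099/56542·(0.989000+0.981300+0.952400+0.936900+0.904500))/(1+1099/56542) = 8901/10000 ≈ 0.890100
step 7 [7y] zero: DF = P = 4241/5000 ≈ 0.848200

1 1 989/1000
2 2 9813/10000
3 3 2381/2500
4 4 9369/10000
5 5 1809/2000
6 6 8901/10000
7 7 4241/5000
f(1y,4y) = ((989/1000)/(9369/10000) − 1)/(3) = 521/28107 ≈ 1.8536%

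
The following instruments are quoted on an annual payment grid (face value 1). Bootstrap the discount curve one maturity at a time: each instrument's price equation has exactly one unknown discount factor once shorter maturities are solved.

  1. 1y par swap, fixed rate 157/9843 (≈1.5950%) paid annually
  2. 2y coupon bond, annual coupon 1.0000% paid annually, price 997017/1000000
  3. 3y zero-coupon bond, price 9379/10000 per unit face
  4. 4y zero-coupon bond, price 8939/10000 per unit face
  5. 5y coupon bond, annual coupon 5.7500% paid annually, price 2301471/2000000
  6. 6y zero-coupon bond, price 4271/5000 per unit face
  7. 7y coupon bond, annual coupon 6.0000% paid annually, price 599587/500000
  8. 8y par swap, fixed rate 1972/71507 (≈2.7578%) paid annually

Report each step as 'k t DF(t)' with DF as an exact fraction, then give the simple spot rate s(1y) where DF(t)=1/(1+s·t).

step 1 [1y] swap r/1=157/9843: DF=(1 − 157/9843·(0))/(1+157/9843) = 9843/10000 ≈ 0.984300
step 2 [2y] bond c/1=1/100: DF=(997017/1000000 − 1/100·(0.984300))/(1+1/100) = 4887/5000 ≈ 0.977400
step 3 [3y] zero: DF = P = 9379/10000 ≈ 0.937900
step 4 [4y] zero: DF = P = 8939/10000 ≈ 0.893900
step 5 [5y] bond c/1=23/400: DF=(2301471/2000000 − 23/400·(0.984300+0.977400+0.937900+0.893900))/(1+23/400) = 8819/10000 ≈ 0.881900
step 6 [6y] zero: DF = P = 4271/5000 ≈ 0.854200
step 7 [7y] bond c/1=3/50: DF=(599587/500000 − 3/50·(0.984300+0.977400+0.937900+0.893900+0.881900+0.854200))/(1+3/50) = 8183/10000 ≈ 0.818300
step 8 [8y] swap r/1=1972/71507: DF=(1 − 1972/71507·(0.984300+0.977400+0.937900+0.893900+0.881900+0.854200+0.818300))/(1+1972/71507) = 2007/2500 ≈ 0.802800

1 1 9843/10000
2 2 4887/5000
3 3 9379/10000
4 4 8939/10000
5 5 8819/10000
6 6 4271/5000
7 7 8183/10000
8 8 2007/2500
s(1y) = (1/(9843/10000) − 1)/(1) = 157/9843 ≈ 1.5950%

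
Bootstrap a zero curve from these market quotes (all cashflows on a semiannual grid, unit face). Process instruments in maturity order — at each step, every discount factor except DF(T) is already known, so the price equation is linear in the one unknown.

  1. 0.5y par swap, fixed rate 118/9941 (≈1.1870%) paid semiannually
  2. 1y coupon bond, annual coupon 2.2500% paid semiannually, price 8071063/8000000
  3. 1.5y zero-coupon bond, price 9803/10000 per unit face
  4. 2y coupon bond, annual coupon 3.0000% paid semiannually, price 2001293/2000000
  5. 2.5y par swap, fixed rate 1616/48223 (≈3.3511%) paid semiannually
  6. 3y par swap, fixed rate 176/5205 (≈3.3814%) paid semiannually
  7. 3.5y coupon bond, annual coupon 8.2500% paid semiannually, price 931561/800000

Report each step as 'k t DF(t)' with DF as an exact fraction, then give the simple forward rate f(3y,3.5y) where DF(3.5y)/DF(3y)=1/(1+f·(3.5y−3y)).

step 1 [0.5y] swap r/2=59/9941: DF=(1 − 59/9941·(0))/(1+59/9941) = 9941/10000 ≈ 0.994100
step 2 [1y] bond c/2=9/800: DF=(8071063/8000000 − 9/800·(0.994100))/(1+9/800) = 4933/5000 ≈ 0.986600
step 3 [1.5y] zero: DF = P = 9803/10000 ≈ 0.980300
step 4 [2y] bond c/2=3/200: DF=(2001293/2000000 − 3/200·(0.994100+0.986600+0.980300))/(1+3/200) = 9421/10000 ≈ 0.942100
step 5 [2.5y] swap r/2=808/48223: DF=(1 − 808/48223·(0.994100+0.986600+0.980300+0.942100))/(1+808/48223) = 1149/1250 ≈ 0.919200
step 6 [3y] swap r/2=88/5205: DF=(1 − 88/5205·(0.994100+0.986600+0.980300+0.942100+0.919200))/(1+88/5205) = 1129/1250 ≈ 0.903200
step 7 [3.5y] bond c/2=33/800: DF=(931561/800000 − 33/800·(0.994100+0.986600+0.980300+0.942100+0.919200+0.903200))/(1+33/800) = 1783/2000 ≈ 0.891500

1 1/2 9941/10000
2 1 4933/5000
3 3/2 9803/10000
4 2 9421/10000
5 5/2 1149/1250
6 3 1129/1250
7 7/2 1783/2000
f(3y,3.5y) = ((1129/1250)/(1783/2000) − 1)/(1/2) = 234/8915 ≈ 2.6248%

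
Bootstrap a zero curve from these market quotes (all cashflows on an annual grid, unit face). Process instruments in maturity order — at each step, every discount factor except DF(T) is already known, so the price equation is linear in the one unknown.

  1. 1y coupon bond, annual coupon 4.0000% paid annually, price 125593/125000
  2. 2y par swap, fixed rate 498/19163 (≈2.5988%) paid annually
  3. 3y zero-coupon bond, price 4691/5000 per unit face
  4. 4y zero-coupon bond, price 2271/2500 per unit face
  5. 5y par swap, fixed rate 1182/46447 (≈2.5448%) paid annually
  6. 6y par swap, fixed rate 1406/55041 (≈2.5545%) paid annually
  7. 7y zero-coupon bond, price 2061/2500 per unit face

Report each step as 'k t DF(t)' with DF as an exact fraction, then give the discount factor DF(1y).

1 1 9661/10000
2 2 4751/5000
3 3 4691/5000
4 4 2271/2500
5 5 4409/5000
6 6 4297/5000
7 7 2061/2500
DF(1y) = 9661/10000 ≈ 0.966100

step 1 [1y] bond c/1=1/25: DF=(125593/125000 − 1/25·(0))/(1+1/25) = 9661/10000 ≈ 0.966100
step 2 [2y] swap r/1=498/19163: DF=(1 − 498/19163·(0.966100))/(1+498/19163) = 4751/5000 ≈ 0.950200
step 3 [3y] zero: DF = P = 4691/5000 ≈ 0.938200
step 4 [4y] zero: DF = P = 2271/2500 ≈ 0.908400
step 5 [5y] swap r/1=1182/46447: DF=(1 − 1182/46447·(0.966100+0.950200+0.938200+0.908400))/(1+1182/46447) = 4409/5000 ≈ 0.881800
step 6 [6y] swap r/1=1406/55041: DF=(1 − 1406/55041·(0.966100+0.950200+0.938200+0.908400+0.881800))/(1+1406/55041) = 4297/5000 ≈ 0.859400
step 7 [7y] zero: DF = P = 2061/2500 ≈ 0.824400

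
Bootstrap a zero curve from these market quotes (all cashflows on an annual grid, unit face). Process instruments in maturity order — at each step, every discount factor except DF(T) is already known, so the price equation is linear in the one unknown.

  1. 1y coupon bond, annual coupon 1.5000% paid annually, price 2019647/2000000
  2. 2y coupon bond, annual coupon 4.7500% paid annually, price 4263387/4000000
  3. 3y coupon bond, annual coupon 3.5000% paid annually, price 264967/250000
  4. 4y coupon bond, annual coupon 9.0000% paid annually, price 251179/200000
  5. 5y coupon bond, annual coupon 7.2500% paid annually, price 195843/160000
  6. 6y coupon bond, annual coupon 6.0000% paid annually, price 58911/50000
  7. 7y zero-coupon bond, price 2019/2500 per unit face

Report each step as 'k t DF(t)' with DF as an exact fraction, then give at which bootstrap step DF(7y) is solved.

1 1 9949/10000
2 2 2431/2500
3 3 383/400
4 4 9107/10000
5 5 441/500
6 6 1689/2000
7 7 2019/2500
DF(7y) is solved at step 7

step 1 [1y] bond c/1=3/200: DF=(2019647/2000000 − 3/200·(0))/(1+3/200) = 9949/10000 ≈ 0.994900
step 2 [2y] bond c/1=19/400: DF=(4263387/4000000 − 19/400·(0.994900))/(1+19/400) = 2431/2500 ≈ 0.972400
step 3 [3y] bond c/1=7/200: DF=(264967/250000 − 7/200·(0.994900+0.972400))/(1+7/200) = 383/400 ≈ 0.957500
step 4 [4y] bond c/1=9/100: DF=(251179/200000 − 9/100·(0.994900+0.972400+0.957500))/(1+9/100) = 9107/10000 ≈ 0.910700
step 5 [5y] bond c/1=29/400: DF=(195843/160000 − 29/400·(0.994900+0.972400+0.957500+0.910700))/(1+29/400) = 441/500 ≈ 0.882000
step 6 [6y] bond c/1=3/50: DF=(58911/50000 − 3/50·(0.994900+0.972400+0.957500+0.910700+0.882000))/(1+3/50) = 1689/2000 ≈ 0.844500
step 7 [7y] zero: DF = P = 2019/2500 ≈ 0.807600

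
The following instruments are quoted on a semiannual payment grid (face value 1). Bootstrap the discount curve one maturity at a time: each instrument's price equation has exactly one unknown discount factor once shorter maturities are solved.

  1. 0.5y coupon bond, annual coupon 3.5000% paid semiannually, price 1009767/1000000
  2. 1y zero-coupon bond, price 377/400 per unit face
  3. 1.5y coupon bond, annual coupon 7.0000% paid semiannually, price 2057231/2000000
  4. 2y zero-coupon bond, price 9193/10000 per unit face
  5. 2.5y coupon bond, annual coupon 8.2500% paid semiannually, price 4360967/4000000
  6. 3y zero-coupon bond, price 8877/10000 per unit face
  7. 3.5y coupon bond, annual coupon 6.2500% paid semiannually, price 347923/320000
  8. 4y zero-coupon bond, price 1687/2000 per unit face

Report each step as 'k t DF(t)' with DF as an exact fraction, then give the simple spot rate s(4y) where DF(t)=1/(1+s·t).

step 1 [0.5y] bond c/2=7/400: DF=(1009767/1000000 − 7/400·(0))/(1+7/400) = 2481/2500 ≈ 0.992400
step 2 [1y] zero: DF = P = 377/400 ≈ 0.942500
step 3 [1.5y] bond c/2=7/200: DF=(2057231/2000000 − 7/200·(0.992400+0.942500))/(1+7/200) = 2321/2500 ≈ 0.928400
step 4 [2y] zero: DF = P = 9193/10000 ≈ 0.919300
step 5 [2.5y] bond c/2=33/800: DF=(4360967/4000000 − 33/800·(0.992400+0.942500+0.928400+0.919300))/(1+33/800) = 2243/2500 ≈ 0.897200
step 6 [3y] zero: DF = P = 8877/10000 ≈ 0.887700
step 7 [3.5y] bond c/2=1/32: DF=(347923/320000 − 1/32·(0.992400+0.942500+0.928400+0.919300+0.897200+0.887700))/(1+1/32) = 1107/1250 ≈ 0.885600
step 8 [4y] zero: DF = P = 1687/2000 ≈ 0.843500

1 1/2 2481/2500
2 1 377/400
3 3/2 2321/2500
4 2 9193/10000
5 5/2 2243/2500
6 3 8877/10000
7 7/2 1107/1250
8 4 1687/2000
s(4y) = (1/(1687/2000) − 1)/(4) = 313/6748 ≈ 4.6384%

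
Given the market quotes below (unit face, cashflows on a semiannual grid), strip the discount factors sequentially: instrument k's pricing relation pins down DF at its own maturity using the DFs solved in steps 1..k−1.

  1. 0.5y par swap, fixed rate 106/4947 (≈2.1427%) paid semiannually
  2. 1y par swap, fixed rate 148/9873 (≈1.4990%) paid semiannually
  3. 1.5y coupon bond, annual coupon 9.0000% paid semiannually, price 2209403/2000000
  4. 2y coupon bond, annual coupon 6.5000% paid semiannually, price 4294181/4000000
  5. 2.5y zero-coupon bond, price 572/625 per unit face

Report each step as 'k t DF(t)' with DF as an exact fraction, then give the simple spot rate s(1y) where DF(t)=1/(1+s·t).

1 1/2 4947/5000
2 1 2463/2500
3 3/2 9721/10000
4 2 947/1000
5 5/2 572/625
s(1y) = (1/(2463/2500) − 1)/(1) = 37/2463 ≈ 1.5022%

step 1 [0.5y] swap r/2=53/4947: DF=(1 − 53/4947·(0))/(1+53/4947) = 4947/5000 ≈ 0.989400
step 2 [1y] swap r/2=74/9873: DF=(1 − 74/9873·(0.989400))/(1+74/9873) = 2463/2500 ≈ 0.985200
step 3 [1.5y] bond c/2=9/200: DF=(2209403/2000000 − 9/200·(0.989400+0.985200))/(1+9/200) = 9721/10000 ≈ 0.972100
step 4 [2y] bond c/2=13/400: DF=(4294181/4000000 − 13/400·(0.989400+0.985200+0.972100))/(1+13/400) = 947/1000 ≈ 0.947000
step 5 [2.5y] zero: DF = P = 572/625 ≈ 0.915200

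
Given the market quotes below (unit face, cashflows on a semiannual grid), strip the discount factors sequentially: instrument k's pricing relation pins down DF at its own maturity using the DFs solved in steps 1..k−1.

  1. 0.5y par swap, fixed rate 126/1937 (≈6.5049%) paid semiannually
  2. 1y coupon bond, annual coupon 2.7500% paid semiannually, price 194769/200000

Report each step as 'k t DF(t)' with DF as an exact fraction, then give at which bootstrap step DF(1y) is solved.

1 1/2 1937/2000
2 1 379/400
DF(1y) is solved at step 2

step 1 [0.5y] swap r/2=63/1937: DF=(1 − 63/1937·(0))/(1+63/1937) = 1937/2000 ≈ 0.968500
step 2 [1y] bond c/2=11/800: DF=(194769/200000 − 11/800·(0.968500))/(1+11/800) = 379/400 ≈ 0.947500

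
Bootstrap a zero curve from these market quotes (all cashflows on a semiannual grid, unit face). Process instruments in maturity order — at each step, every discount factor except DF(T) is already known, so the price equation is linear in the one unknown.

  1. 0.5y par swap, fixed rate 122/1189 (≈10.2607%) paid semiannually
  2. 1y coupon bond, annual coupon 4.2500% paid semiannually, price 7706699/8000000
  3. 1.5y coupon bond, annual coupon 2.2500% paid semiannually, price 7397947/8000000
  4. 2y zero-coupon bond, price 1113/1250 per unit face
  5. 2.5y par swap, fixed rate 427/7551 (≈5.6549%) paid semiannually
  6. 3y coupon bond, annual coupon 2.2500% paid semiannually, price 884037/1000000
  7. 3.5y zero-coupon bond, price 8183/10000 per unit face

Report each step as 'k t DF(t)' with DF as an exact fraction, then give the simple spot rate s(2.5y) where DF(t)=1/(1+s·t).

1 1/2 1189/1250
2 1 1847/2000
3 3/2 1117/1250
4 2 1113/1250
5 5/2 8719/10000
6 3 4119/5000
7 7/2 8183/10000
s(2.5y) = (1/(8719/10000) − 1)/(5/2) = 2562/43595 ≈ 5.8768%

step 1 [0.5y] swap r/2=61/1189: DF=(1 − 61/1189·(0))/(1+61/1189) = 1189/1250 ≈ 0.951200
step 2 [1y] bond c/2=17/800: DF=(7706699/8000000 − 17/800·(0.951200))/(1+17/800) = 1847/2000 ≈ 0.923500
step 3 [1.5y] bond c/2=9/800: DF=(7397947/8000000 − 9/800·(0.951200+0.923500))/(1+9/800) = 1117/1250 ≈ 0.893600
step 4 [2y] zero: DF = P = 1113/1250 ≈ 0.890400
step 5 [2.5y] swap r/2=427/15102: DF=(1 − 427/15102·(0.951200+0.923500+0.893600+0.890400))/(1+427/15102) = 8719/10000 ≈ 0.871900
step 6 [3y] bond c/2=9/800: DF=(884037/1000000 − 9/800·(0.951200+0.923500+0.893600+0.890400+0.871900))/(1+9/800) = 4119/5000 ≈ 0.823800
step 7 [3.5y] zero: DF = P = 8183/10000 ≈ 0.818300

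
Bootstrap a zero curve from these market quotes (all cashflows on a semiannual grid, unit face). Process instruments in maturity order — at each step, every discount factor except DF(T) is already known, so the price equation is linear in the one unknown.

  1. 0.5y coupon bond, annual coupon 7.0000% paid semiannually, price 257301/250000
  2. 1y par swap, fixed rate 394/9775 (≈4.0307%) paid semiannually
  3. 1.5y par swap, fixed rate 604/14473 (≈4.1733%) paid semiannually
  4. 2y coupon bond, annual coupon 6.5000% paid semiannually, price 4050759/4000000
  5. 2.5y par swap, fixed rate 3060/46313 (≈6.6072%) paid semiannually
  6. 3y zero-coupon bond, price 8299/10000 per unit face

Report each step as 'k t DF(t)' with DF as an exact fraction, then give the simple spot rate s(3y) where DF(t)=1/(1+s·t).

1 1/2 1243/1250
2 1 4803/5000
3 3/2 2349/2500
4 2 8897/10000
5 5/2 847/1000
6 3 8299/10000
s(3y) = (1/(8299/10000) − 1)/(3) = 567/8299 ≈ 6.8321%

step 1 [0.5y] bond c/2=7/200: DF=(257301/250000 − 7/200·(0))/(1+7/200) = 1243/1250 ≈ 0.994400
step 2 [1y] swap r/2=197/9775: DF=(1 − 197/9775·(0.994400))/(1+197/9775) = 4803/5000 ≈ 0.960600
step 3 [1.5y] swap r/2=302/14473: DF=(1 − 302/14473·(0.994400+0.960600))/(1+302/14473) = 2349/2500 ≈ 0.939600
step 4 [2y] bond c/2=13/400: DF=(4050759/4000000 − 13/400·(0.994400+0.960600+0.939600))/(1+13/400) = 8897/10000 ≈ 0.889700
step 5 [2.5y] swap r/2=1530/46313: DF=(1 − 1530/46313·(0.994400+0.960600+0.939600+0.889700))/(1+1530/46313) = 847/1000 ≈ 0.847000
step 6 [3y] zero: DF = P = 8299/10000 ≈ 0.829900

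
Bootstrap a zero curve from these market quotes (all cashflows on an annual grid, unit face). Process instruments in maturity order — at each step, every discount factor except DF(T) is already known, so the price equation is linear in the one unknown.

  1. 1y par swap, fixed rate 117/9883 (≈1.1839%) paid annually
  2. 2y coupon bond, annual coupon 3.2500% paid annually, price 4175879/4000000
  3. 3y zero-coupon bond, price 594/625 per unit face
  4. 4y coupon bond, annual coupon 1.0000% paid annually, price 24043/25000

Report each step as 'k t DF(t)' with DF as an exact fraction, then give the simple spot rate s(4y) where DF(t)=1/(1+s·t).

1 1 9883/10000
2 2 49/50
3 3 594/625
4 4 9233/10000
s(4y) = (1/(9233/10000) − 1)/(4) = 767/36932 ≈ 2.0768%

step 1 [1y] swap r/1=117/9883: DF=(1 − 117/9883·(0))/(1+117/9883) = 9883/10000 ≈ 0.988300
step 2 [2y] bond c/1=13/400: DF=(4175879/4000000 − 13/400·(0.988300))/(1+13/400) = 49/50 ≈ 0.980000
step 3 [3y] zero: DF = P = 594/625 ≈ 0.950400
step 4 [4y] bond c/1=1/100: DF=(24043/25000 − 1/100·(0.988300+0.980000+0.950400))/(1+1/100) = 9233/10000 ≈ 0.923300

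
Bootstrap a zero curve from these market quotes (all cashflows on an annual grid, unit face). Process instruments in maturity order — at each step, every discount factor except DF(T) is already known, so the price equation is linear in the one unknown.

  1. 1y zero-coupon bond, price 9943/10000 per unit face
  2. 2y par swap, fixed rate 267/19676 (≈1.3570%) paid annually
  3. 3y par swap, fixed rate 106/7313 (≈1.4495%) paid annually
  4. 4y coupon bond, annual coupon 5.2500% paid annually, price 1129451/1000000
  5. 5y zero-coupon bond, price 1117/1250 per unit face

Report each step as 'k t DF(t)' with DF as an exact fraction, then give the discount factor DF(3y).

step 1 [1y] zero: DF = P = 9943/10000 ≈ 0.994300
step 2 [2y] swap r/1=267/19676: DF=(1 − 267/19676·(0.994300))/(1+267/19676) = 9733/10000 ≈ 0.973300
step 3 [3y] swap r/1=106/7313: DF=(1 − 106/7313·(0.994300+0.973300))/(1+106/7313) = 1197/1250 ≈ 0.957600
step 4 [4y] bond c/1=21/400: DF=(1129451/1000000 − 21/400·(0.994300+0.973300+0.957600))/(1+21/400) = 1159/1250 ≈ 0.927200
step 5 [5y] zero: DF = P = 1117/1250 ≈ 0.893600

1 1 9943/10000
2 2 9733/10000
3 3 1197/1250
4 4 1159/1250
5 5 1117/1250
DF(3y) = 1197/1250 ≈ 0.957600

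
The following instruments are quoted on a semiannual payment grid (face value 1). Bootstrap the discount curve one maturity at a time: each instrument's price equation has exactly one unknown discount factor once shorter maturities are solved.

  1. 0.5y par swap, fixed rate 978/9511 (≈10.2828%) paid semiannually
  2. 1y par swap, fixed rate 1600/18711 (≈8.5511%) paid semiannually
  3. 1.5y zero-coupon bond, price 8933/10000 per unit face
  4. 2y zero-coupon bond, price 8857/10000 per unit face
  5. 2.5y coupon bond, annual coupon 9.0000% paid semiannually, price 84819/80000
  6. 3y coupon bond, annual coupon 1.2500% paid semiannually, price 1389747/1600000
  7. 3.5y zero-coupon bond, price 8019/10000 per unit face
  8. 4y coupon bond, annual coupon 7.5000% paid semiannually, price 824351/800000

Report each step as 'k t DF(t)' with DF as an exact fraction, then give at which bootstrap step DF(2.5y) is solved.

step 1 [0.5y] swap r/2=489/9511: DF=(1 − 489/9511·(0))/(1+489/9511) = 9511/10000 ≈ 0.951100
step 2 [1y] swap r/2=800/18711: DF=(1 − 800/18711·(0.951100))/(1+800/18711) = 23/25 ≈ 0.920000
step 3 [1.5y] zero: DF = P = 8933/10000 ≈ 0.893300
step 4 [2y] zero: DF = P = 8857/10000 ≈ 0.885700
step 5 [2.5y] bond c/2=9/200: DF=(84819/80000 − 9/200·(0.951100+0.920000+0.893300+0.885700))/(1+9/200) = 4287/5000 ≈ 0.857400
step 6 [3y] bond c/2=1/160: DF=(1389747/1600000 − 1/160·(0.951100+0.920000+0.893300+0.885700+0.857400))/(1+1/160) = 522/625 ≈ 0.835200
step 7 [3.5y] zero: DF = P = 8019/10000 ≈ 0.801900
step 8 [4y] bond c/2=3/80: DF=(824351/800000 − 3/80·(0.951100+0.920000+0.893300+0.885700+0.857400+0.835200+0.801900))/(1+3/80) = 7711/10000 ≈ 0.771100

1 1/2 9511/10000
2 1 23/25
3 3/2 8933/10000
4 2 8857/10000
5 5/2 4287/5000
6 3 522/625
7 7/2 8019/10000
8 4 7711/10000
DF(2.5y) is solved at step 5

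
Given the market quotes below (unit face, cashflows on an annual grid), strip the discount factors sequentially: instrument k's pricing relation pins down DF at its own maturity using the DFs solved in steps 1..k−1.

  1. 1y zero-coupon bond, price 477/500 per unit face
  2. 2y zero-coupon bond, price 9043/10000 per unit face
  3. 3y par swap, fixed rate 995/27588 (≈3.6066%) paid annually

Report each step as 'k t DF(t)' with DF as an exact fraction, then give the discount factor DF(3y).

1 1 477/500
2 2 9043/10000
3 3 1801/2000
DF(3y) = 1801/2000 ≈ 0.900500

step 1 [1y] zero: DF = P = 477/500 ≈ 0.954000
step 2 [2y] zero: DF = P = 9043/10000 ≈ 0.904300
step 3 [3y] swap r/1=995/27588: DF=(1 − 995/27588·(0.954000+0.904300))/(1+995/27588) = 1801/2000 ≈ 0.900500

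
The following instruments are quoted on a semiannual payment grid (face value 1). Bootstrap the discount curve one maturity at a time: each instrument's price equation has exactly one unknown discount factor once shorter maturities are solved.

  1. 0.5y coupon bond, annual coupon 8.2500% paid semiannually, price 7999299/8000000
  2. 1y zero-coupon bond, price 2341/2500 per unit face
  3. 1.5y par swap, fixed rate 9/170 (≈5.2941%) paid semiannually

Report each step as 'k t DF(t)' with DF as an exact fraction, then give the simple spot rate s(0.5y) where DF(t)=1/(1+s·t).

1 1/2 9603/10000
2 1 2341/2500
3 3/2 9253/10000
s(0.5y) = (1/(9603/10000) − 1)/(1/2) = 794/9603 ≈ 8.2682%

step 1 [0.5y] bond c/2=33/800: DF=(7999299/8000000 − 33/800·(0))/(1+33/800) = 9603/10000 ≈ 0.960300
step 2 [1y] zero: DF = P = 2341/2500 ≈ 0.936400
step 3 [1.5y] swap r/2=9/340: DF=(1 − 9/340·(0.960300+0.936400))/(1+9/340) = 9253/10000 ≈ 0.925300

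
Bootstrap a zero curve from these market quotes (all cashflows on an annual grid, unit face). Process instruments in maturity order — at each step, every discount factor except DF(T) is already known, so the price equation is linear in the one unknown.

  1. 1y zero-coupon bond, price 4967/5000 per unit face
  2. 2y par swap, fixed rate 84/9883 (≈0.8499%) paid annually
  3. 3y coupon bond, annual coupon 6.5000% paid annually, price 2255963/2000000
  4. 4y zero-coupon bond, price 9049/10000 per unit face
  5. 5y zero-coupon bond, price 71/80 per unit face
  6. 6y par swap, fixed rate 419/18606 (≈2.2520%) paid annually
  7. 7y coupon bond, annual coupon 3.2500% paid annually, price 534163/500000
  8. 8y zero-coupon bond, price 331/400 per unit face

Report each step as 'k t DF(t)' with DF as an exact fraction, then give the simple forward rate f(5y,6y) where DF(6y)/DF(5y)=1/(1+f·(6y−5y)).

1 1 4967/5000
2 2 1229/1250
3 3 1877/2000
4 4 9049/10000
5 5 71/80
6 6 8743/10000
7 7 859/1000
8 8 331/400
f(5y,6y) = ((71/80)/(8743/10000) − 1)/(1) = 132/8743 ≈ 1.5098%

step 1 [1y] zero: DF = P = 4967/5000 ≈ 0.993400
step 2 [2y] swap r/1=84/9883: DF=(1 − 84/9883·(0.993400))/(1+84/9883) = 1229/1250 ≈ 0.983200
step 3 [3y] bond c/1=13/200: DF=(2255963/2000000 − 13/200·(0.993400+0.983200))/(1+13/200) = 1877/2000 ≈ 0.938500
step 4 [4y] zero: DF = P = 9049/10000 ≈ 0.904900
step 5 [5y] zero: DF = P = 71/80 ≈ 0.887500
step 6 [6y] swap r/1=419/18606: DF=(1 − 419/18606·(0.993400+0.983200+0.938500+0.904900+0.887500))/(1+419/18606) = 8743/10000 ≈ 0.874300
step 7 [7y] bond c/1=13/400: DF=(534163/500000 − 13/400·(0.993400+0.983200+0.938500+0.904900+0.887500+0.874300))/(1+13/400) = 859/1000 ≈ 0.859000
step 8 [8y] zero: DF = P = 331/400 ≈ 0.827500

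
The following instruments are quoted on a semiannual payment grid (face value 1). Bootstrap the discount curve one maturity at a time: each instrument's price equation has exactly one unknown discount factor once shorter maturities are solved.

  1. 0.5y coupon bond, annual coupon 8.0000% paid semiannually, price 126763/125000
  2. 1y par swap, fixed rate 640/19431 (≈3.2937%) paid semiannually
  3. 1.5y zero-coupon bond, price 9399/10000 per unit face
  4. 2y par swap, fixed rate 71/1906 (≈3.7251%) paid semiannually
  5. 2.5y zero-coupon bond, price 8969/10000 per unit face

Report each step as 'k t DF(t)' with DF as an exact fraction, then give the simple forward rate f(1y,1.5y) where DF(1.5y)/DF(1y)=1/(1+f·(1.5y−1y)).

1 1/2 9751/10000
2 1 121/125
3 3/2 9399/10000
4 2 929/1000
5 5/2 8969/10000
f(1y,1.5y) = ((121/125)/(9399/10000) − 1)/(1/2) = 562/9399 ≈ 5.9794%

step 1 [0.5y] bond c/2=1/25: DF=(126763/125000 − 1/25·(0))/(1+1/25) = 9751/10000 ≈ 0.975100
step 2 [1y] swap r/2=320/19431: DF=(1 − 320/19431·(0.975100))/(1+320/19431) = 121/125 ≈ 0.968000
step 3 [1.5y] zero: DF = P = 9399/10000 ≈ 0.939900
step 4 [2y] swap r/2=71/3812: DF=(1 − 71/3812·(0.975100+0.968000+0.939900))/(1+71/3812) = 929/1000 ≈ 0.929000
step 5 [2.5y] zero: DF = P = 8969/10000 ≈ 0.896900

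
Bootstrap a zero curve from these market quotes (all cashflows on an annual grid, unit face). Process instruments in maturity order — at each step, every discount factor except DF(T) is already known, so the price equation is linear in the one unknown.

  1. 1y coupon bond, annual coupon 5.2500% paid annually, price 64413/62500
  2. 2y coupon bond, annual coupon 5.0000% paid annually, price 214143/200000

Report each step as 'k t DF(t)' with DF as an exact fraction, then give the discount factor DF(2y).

1 1 612/625
2 2 9731/10000
DF(2y) = 9731/10000 ≈ 0.973100

step 1 [1y] bond c/1=21/400: DF=(64413/62500 − 21/400·(0))/(1+21/400) = 612/625 ≈ 0.979200
step 2 [2y] bond c/1=1/20: DF=(214143/200000 − 1/20·(0.979200))/(1+1/20) = 9731/10000 ≈ 0.973100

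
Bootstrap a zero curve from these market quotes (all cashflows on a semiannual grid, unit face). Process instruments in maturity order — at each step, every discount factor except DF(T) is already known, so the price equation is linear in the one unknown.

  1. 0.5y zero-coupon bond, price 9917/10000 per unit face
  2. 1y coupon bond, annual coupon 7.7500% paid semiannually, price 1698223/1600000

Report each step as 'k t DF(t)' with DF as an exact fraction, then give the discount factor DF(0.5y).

1 1/2 9917/10000
2 1 1231/1250
DF(0.5y) = 9917/10000 ≈ 0.991700

step 1 [0.5y] zero: DF = P = 9917/10000 ≈ 0.991700
step 2 [1y] bond c/2=31/800: DF=(1698223/1600000 − 31/800·(0.991700))/(1+31/800) = 1231/1250 ≈ 0.984800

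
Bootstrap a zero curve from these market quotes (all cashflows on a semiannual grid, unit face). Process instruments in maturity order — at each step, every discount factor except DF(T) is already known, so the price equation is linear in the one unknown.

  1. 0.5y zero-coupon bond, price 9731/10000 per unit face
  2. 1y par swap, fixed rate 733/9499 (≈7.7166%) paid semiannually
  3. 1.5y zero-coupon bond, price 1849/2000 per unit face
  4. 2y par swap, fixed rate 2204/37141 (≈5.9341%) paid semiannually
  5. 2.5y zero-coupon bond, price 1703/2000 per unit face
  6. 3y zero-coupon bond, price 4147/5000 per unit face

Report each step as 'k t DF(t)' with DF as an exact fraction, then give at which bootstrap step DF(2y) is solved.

1 1/2 9731/10000
2 1 9267/10000
3 3/2 1849/2000
4 2 4449/5000
5 5/2 1703/2000
6 3 4147/5000
DF(2y) is solved at step 4

step 1 [0.5y] zero: DF = P = 9731/10000 ≈ 0.973100
step 2 [1y] swap r/2=733/18998: DF=(1 − 733/18998·(0.973100))/(1+733/18998) = 9267/10000 ≈ 0.926700
step 3 [1.5y] zero: DF = P = 1849/2000 ≈ 0.924500
step 4 [2y] swap r/2=1102/37141: DF=(1 − 1102/37141·(0.973100+0.926700+0.924500))/(1+1102/37141) = 4449/5000 ≈ 0.889800
step 5 [2.5y] zero: DF = P = 1703/2000 ≈ 0.851500
step 6 [3y] zero: DF = P = 4147/5000 ≈ 0.829400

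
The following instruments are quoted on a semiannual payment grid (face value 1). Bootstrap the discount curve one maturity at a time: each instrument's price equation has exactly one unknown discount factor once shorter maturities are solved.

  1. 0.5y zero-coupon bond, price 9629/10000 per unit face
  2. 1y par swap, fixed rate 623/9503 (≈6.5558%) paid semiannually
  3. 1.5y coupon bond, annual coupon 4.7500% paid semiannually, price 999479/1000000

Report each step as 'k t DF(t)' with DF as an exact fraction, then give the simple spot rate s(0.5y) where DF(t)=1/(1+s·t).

1 1/2 9629/10000
2 1 9377/10000
3 3/2 4661/5000
s(0.5y) = (1/(9629/10000) − 1)/(1/2) = 742/9629 ≈ 7.7059%

step 1 [0.5y] zero: DF = P = 9629/10000 ≈ 0.962900
step 2 [1y] swap r/2=623/19006: DF=(1 − 623/19006·(0.962900))/(1+623/19006) = 9377/10000 ≈ 0.937700
step 3 [1.5y] bond c/2=19/800: DF=(999479/1000000 − 19/800·(0.962900+0.937700))/(1+19/800) = 4661/5000 ≈ 0.932200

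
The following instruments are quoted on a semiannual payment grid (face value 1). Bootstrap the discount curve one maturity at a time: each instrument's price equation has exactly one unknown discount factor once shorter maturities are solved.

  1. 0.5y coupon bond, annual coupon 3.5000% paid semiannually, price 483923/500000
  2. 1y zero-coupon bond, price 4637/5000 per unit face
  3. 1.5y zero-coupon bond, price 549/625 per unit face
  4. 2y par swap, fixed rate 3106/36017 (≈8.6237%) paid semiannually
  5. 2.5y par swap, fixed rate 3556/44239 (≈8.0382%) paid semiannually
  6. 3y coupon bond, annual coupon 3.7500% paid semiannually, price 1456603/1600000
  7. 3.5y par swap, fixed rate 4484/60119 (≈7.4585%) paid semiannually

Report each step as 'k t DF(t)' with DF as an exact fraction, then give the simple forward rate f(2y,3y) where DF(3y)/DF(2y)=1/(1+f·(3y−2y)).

1 1/2 1189/1250
2 1 4637/5000
3 3/2 549/625
4 2 8447/10000
5 5/2 4111/5000
6 3 4061/5000
7 7/2 3879/5000
f(2y,3y) = ((8447/10000)/(4061/5000) − 1)/(1) = 325/8122 ≈ 4.0015%

step 1 [0.5y] bond c/2=7/400: DF=(483923/500000 − 7/400·(0))/(1+7/400) = 1189/1250 ≈ 0.951200
step 2 [1y] zero: DF = P = 4637/5000 ≈ 0.927400
step 3 [1.5y] zero: DF = P = 549/625 ≈ 0.878400
step 4 [2y] swap r/2=1553/36017: DF=(1 − 1553/36017·(0.951200+0.927400+0.878400))/(1+1553/36017) = 8447/10000 ≈ 0.844700
step 5 [2.5y] swap r/2=1778/44239: DF=(1 − 1778/44239·(0.951200+0.927400+0.878400+0.844700))/(1+1778/44239) = 4111/5000 ≈ 0.822200
step 6 [3y] bond c/2=3/160: DF=(1456603/1600000 − 3/160·(0.951200+0.927400+0.878400+0.844700+0.822200))/(1+3/160) = 4061/5000 ≈ 0.812200
step 7 [3.5y] swap r/2=2242/60119: DF=(1 − 2242/60119·(0.951200+0.927400+0.878400+0.844700+0.822200+0.812200))/(1+2242/60119) = 3879/5000 ≈ 0.775800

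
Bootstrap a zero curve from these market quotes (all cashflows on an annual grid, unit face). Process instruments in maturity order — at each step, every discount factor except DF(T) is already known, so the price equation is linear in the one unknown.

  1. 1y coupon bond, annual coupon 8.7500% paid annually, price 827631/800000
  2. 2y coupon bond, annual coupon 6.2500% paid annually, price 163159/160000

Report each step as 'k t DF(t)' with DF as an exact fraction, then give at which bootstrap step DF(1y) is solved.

1 1 9513/10000
2 2 4519/5000
DF(1y) is solved at step 1

step 1 [1y] bond c/1=7/80: DF=(827631/800000 − 7/80·(0))/(1+7/80) = 9513/10000 ≈ 0.951300
step 2 [2y] bond c/1=1/16: DF=(163159/160000 − 1/16·(0.951300))/(1+1/16) = 4519/5000 ≈ 0.903800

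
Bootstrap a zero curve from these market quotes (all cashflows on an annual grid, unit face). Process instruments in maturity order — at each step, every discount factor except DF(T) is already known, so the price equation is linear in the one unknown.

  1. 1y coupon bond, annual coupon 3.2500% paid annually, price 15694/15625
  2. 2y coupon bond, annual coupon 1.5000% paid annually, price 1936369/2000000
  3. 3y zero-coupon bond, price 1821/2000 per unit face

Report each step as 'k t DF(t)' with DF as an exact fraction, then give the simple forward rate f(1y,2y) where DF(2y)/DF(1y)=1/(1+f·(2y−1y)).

1 1 608/625
2 2 1879/2000
3 3 1821/2000
f(1y,2y) = ((608/625)/(1879/2000) − 1)/(1) = 333/9395 ≈ 3.5444%

step 1 [1y] bond c/1=13/400: DF=(15694/15625 − 13/400·(0))/(1+13/400) = 608/625 ≈ 0.972800
step 2 [2y] bond c/1=3/200: DF=(1936369/2000000 − 3/200·(0.972800))/(1+3/200) = 1879/2000 ≈ 0.939500
step 3 [3y] zero: DF = P = 1821/2000 ≈ 0.910500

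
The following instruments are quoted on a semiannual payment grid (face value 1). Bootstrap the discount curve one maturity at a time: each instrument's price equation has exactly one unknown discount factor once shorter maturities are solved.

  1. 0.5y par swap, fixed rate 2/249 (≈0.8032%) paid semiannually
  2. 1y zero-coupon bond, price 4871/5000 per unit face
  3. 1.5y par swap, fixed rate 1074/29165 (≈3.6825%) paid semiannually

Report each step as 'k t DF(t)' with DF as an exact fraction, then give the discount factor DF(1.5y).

step 1 [0.5y] swap r/2=1/249: DF=(1 − 1/249·(0))/(1+1/249) = 249/250 ≈ 0.996000
step 2 [1y] zero: DF = P = 4871/5000 ≈ 0.974200
step 3 [1.5y] swap r/2=537/29165: DF=(1 − 537/29165·(0.996000+0.974200))/(1+537/29165) = 9463/10000 ≈ 0.946300

1 1/2 249/250
2 1 4871/5000
3 3/2 9463/10000
DF(1.5y) = 9463/10000 ≈ 0.946300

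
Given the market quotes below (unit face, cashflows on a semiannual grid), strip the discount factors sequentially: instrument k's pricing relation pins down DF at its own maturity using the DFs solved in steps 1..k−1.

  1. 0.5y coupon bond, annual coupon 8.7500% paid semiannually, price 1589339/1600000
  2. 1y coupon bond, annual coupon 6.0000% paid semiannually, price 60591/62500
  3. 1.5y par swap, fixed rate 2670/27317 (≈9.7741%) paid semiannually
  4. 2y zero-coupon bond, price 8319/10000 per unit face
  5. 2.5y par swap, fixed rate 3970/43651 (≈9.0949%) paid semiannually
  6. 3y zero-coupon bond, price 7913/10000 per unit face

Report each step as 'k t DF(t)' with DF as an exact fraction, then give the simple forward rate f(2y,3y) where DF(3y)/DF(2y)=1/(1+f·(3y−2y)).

1 1/2 9517/10000
2 1 1827/2000
3 3/2 1733/2000
4 2 8319/10000
5 5/2 1603/2000
6 3 7913/10000
f(2y,3y) = ((8319/10000)/(7913/10000) − 1)/(1) = 406/7913 ≈ 5.1308%

step 1 [0.5y] bond c/2=7/160: DF=(1589339/1600000 − 7/160·(0))/(1+7/160) = 9517/10000 ≈ 0.951700
step 2 [1y] bond c/2=3/100: DF=(60591/62500 − 3/100·(0.951700))/(1+3/100) = 1827/2000 ≈ 0.913500
step 3 [1.5y] swap r/2=1335/27317: DF=(1 − 1335/27317·(0.951700+0.913500))/(1+1335/27317) = 1733/2000 ≈ 0.866500
step 4 [2y] zero: DF = P = 8319/10000 ≈ 0.831900
step 5 [2.5y] swap r/2=1985/43651: DF=(1 − 1985/43651·(0.951700+0.913500+0.866500+0.831900))/(1+1985/43651) = 1603/2000 ≈ 0.801500
step 6 [3y] zero: DF = P = 7913/10000 ≈ 0.791300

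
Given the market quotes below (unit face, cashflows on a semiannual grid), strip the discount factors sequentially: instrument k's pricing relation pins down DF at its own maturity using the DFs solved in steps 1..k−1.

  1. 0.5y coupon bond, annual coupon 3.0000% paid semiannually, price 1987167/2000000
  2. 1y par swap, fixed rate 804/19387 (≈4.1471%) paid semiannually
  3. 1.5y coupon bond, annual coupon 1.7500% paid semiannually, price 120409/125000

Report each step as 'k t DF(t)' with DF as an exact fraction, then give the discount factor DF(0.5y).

step 1 [0.5y] bond c/2=3/200: DF=(1987167/2000000 − 3/200·(0))/(1+3/200) = 9789/10000 ≈ 0.978900
step 2 [1y] swap r/2=402/19387: DF=(1 − 402/19387·(0.978900))/(1+402/19387) = 4799/5000 ≈ 0.959800
step 3 [1.5y] bond c/2=7/800: DF=(120409/125000 − 7/800·(0.978900+0.959800))/(1+7/800) = 9381/10000 ≈ 0.938100

1 1/2 9789/10000
2 1 4799/5000
3 3/2 9381/10000
DF(0.5y) = 9789/10000 ≈ 0.978900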